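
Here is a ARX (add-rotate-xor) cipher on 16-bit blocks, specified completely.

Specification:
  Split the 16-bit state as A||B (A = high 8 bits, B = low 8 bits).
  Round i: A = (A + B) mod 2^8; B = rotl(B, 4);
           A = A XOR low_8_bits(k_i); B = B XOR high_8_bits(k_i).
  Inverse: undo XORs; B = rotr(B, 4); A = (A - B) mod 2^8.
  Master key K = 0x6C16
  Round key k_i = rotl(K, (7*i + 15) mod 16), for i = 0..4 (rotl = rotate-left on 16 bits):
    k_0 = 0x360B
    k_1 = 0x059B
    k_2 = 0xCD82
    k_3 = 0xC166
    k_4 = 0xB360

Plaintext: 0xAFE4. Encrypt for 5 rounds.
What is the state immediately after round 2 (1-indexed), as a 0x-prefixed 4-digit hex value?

0x8B82

s_0 = plaintext = 0xAFE4
s_1 = Round(s_0, k_0) = 0x9878
s_2 = Round(s_1, k_1) = 0x8B82
s_3 = Round(s_2, k_2) = 0x8FE5
s_4 = Round(s_3, k_3) = 0x129F
s_5 = Round(s_4, k_4) = 0xD14A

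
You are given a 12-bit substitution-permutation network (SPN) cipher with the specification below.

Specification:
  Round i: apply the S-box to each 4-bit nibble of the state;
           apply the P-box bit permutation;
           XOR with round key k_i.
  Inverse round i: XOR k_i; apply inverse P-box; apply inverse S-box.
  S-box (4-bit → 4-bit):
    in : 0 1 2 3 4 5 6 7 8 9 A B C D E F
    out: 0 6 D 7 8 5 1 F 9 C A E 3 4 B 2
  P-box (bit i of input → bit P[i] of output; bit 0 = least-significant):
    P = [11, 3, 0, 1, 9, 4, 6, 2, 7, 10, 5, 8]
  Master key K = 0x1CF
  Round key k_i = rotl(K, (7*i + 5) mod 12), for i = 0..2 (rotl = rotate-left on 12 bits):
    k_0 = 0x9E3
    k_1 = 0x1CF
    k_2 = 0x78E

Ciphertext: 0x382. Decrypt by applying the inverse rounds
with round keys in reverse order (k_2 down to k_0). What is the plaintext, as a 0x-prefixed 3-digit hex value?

s_0 = ciphertext = 0x382
s_1 = InvRound(s_0, k_2) = 0xF4F
s_2 = InvRound(s_1, k_1) = 0xC66
s_3 = InvRound(s_2, k_0) = 0xE4D

0xE4D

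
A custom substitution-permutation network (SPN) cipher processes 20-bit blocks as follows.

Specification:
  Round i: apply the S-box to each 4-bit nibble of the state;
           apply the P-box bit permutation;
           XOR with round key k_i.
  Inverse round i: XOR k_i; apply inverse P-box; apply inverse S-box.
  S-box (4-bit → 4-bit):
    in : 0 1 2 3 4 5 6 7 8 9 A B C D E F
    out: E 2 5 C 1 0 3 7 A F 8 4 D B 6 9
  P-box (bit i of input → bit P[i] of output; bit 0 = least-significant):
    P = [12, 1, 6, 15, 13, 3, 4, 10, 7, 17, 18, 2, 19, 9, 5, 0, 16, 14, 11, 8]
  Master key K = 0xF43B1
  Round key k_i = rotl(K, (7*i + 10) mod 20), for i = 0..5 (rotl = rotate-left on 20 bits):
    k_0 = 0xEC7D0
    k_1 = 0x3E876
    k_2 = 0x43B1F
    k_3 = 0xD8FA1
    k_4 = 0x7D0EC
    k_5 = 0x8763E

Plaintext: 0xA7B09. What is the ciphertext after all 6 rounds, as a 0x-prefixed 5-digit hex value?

s_0 = plaintext = 0xA7B09
s_1 = Round(s_0, k_0) = 0x250AA
s_2 = Round(s_1, k_1) = 0x46472
s_3 = Round(s_2, k_2) = 0xD09C7
s_4 = Round(s_3, k_3) = 0xAF856
s_5 = Round(s_4, k_4) = 0xDC1EB
s_6 = Round(s_5, k_5) = 0x33747

0x33747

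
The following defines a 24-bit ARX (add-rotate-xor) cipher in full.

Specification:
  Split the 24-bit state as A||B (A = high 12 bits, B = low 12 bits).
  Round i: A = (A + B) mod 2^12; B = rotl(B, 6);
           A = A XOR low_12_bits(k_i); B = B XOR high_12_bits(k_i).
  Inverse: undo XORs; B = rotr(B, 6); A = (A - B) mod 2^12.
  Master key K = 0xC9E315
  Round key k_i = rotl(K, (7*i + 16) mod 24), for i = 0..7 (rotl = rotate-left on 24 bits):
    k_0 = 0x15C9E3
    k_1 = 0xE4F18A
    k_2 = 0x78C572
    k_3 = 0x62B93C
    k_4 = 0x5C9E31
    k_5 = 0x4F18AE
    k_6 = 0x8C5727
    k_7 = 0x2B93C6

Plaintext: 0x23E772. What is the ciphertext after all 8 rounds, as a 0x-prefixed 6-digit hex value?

0x4C2E71

s_0 = plaintext = 0x23E772
s_1 = Round(s_0, k_0) = 0x053DC1
s_2 = Round(s_1, k_1) = 0xF9EE38
s_3 = Round(s_2, k_2) = 0x8A49B4
s_4 = Round(s_3, k_3) = 0xB64B0D
s_5 = Round(s_4, k_4) = 0x8406A5
s_6 = Round(s_5, k_5) = 0x64BDAB
s_7 = Round(s_6, k_6) = 0x4D1233
s_8 = Round(s_7, k_7) = 0x4C2E71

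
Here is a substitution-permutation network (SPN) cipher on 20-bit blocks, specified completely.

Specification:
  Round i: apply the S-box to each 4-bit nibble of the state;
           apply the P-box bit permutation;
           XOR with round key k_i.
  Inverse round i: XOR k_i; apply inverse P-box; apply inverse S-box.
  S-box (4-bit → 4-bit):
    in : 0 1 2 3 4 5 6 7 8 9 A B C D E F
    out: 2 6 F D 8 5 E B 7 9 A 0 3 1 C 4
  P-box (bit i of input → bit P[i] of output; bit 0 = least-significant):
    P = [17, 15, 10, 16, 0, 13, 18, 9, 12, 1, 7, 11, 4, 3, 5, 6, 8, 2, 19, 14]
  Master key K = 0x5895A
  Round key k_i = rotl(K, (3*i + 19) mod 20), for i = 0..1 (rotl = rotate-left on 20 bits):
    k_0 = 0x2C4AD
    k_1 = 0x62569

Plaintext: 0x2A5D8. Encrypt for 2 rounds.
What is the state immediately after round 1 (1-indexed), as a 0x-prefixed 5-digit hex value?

s_0 = plaintext = 0x2A5D8
s_1 = Round(s_0, k_0) = 0x81160
s_2 = Round(s_1, k_1) = 0xA86C7

0x81160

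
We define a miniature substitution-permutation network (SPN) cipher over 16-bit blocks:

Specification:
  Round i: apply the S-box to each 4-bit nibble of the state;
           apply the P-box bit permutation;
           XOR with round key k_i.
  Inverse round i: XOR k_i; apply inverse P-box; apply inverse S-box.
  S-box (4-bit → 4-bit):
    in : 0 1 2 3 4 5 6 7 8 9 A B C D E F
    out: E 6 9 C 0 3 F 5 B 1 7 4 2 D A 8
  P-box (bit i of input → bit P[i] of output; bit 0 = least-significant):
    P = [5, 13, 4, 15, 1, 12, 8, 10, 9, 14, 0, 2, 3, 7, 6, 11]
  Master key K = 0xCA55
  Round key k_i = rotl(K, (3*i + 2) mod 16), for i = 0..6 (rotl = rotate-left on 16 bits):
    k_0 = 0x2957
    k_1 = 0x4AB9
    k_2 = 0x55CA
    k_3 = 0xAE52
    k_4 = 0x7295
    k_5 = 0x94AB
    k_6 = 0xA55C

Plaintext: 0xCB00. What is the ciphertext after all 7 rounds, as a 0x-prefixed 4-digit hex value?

0x48FF

s_0 = plaintext = 0xCB00
s_1 = Round(s_0, k_0) = 0x9CC6
s_2 = Round(s_1, k_1) = 0xBA81
s_3 = Round(s_2, k_2) = 0x2399
s_4 = Round(s_3, k_3) = 0xA67D
s_5 = Round(s_4, k_4) = 0xB16A
s_6 = Round(s_5, k_5) = 0xE1D8
s_7 = Round(s_6, k_6) = 0x48FF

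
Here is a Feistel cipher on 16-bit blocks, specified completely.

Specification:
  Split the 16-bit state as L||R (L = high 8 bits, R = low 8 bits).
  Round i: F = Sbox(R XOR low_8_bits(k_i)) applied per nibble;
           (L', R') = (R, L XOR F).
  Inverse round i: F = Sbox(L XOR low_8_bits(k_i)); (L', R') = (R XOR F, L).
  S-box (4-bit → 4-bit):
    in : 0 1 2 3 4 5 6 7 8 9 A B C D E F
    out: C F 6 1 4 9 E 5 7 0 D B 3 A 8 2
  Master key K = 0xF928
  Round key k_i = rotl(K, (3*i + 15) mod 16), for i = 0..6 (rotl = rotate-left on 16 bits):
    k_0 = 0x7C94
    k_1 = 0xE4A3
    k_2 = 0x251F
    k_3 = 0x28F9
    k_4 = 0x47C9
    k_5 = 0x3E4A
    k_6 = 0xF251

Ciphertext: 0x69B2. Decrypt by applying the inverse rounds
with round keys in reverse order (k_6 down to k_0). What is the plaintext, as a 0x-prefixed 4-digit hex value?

s_0 = ciphertext = 0x69B2
s_1 = InvRound(s_0, k_6) = 0xA569
s_2 = InvRound(s_1, k_5) = 0xEBA5
s_3 = InvRound(s_2, k_4) = 0xC3EB
s_4 = InvRound(s_3, k_3) = 0xF6C3
s_5 = InvRound(s_4, k_2) = 0x43F6
s_6 = InvRound(s_5, k_1) = 0x7A43
s_7 = InvRound(s_6, k_0) = 0xCB7A

0xCB7A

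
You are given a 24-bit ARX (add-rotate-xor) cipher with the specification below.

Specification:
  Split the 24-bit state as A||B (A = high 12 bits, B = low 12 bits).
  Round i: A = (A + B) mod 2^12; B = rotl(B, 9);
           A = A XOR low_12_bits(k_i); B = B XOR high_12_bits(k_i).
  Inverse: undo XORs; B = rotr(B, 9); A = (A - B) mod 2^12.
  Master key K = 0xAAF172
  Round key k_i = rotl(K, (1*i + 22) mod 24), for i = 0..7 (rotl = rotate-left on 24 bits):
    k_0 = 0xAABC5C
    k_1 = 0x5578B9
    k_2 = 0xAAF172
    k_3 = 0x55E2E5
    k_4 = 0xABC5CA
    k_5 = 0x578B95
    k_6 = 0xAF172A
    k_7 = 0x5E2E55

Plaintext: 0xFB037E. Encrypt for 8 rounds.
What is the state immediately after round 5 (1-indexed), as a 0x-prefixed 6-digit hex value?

s_0 = plaintext = 0xFB037E
s_1 = Round(s_0, k_0) = 0xF726C4
s_2 = Round(s_1, k_1) = 0xE8FD8F
s_3 = Round(s_2, k_2) = 0xD6C51E
s_4 = Round(s_3, k_3) = 0x06F9FD
s_5 = Round(s_4, k_4) = 0xFA6183
s_6 = Round(s_5, k_5) = 0xABC348
s_7 = Round(s_6, k_6) = 0x92EA98
s_8 = Round(s_7, k_7) = 0xD934B1

0xFA6183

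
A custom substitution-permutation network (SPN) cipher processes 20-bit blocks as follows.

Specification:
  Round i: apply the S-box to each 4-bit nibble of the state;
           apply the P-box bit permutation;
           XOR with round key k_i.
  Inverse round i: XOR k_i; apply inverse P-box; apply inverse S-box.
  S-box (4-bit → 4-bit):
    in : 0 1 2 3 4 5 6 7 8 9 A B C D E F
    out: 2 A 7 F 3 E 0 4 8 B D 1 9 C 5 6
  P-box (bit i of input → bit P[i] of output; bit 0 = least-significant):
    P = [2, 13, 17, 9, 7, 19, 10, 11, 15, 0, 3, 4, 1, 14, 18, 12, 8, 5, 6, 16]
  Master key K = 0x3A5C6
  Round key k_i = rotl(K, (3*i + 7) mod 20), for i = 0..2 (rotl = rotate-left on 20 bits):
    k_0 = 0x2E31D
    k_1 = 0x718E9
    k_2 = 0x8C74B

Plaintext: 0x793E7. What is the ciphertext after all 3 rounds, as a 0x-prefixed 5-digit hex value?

s_0 = plaintext = 0x793E7
s_1 = Round(s_0, k_0) = 0x037C6
s_2 = Round(s_1, k_1) = 0x34043
s_3 = Round(s_2, k_2) = 0x3A4AC

0x3A4AC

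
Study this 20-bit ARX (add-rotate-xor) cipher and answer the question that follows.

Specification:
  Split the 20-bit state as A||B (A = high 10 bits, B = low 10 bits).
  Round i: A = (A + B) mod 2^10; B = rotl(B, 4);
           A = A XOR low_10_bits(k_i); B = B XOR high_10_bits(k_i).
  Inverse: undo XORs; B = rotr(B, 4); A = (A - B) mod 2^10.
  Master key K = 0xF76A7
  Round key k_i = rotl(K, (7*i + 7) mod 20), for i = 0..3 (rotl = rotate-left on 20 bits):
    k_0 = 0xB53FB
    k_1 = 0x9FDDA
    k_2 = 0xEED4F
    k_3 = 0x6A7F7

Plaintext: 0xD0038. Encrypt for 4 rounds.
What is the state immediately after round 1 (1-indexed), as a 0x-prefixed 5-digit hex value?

0x20D54

s_0 = plaintext = 0xD0038
s_1 = Round(s_0, k_0) = 0x20D54
s_2 = Round(s_1, k_1) = 0x0373A
s_3 = Round(s_2, k_2) = 0x82017
s_4 = Round(s_3, k_3) = 0x7A0D9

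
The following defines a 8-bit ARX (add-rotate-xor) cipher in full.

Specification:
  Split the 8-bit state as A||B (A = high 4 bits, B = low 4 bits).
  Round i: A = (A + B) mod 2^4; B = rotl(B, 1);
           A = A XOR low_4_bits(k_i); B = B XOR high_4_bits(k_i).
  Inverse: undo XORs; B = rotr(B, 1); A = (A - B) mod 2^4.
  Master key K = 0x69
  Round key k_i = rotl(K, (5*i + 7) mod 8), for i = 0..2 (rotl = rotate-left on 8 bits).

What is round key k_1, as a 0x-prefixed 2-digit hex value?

K = 0x69
k_0 = rotl(K, (5*0+7) mod 8) = rotl(K, 7) = 0xB4
k_1 = rotl(K, (5*1+7) mod 8) = rotl(K, 4) = 0x96

0x96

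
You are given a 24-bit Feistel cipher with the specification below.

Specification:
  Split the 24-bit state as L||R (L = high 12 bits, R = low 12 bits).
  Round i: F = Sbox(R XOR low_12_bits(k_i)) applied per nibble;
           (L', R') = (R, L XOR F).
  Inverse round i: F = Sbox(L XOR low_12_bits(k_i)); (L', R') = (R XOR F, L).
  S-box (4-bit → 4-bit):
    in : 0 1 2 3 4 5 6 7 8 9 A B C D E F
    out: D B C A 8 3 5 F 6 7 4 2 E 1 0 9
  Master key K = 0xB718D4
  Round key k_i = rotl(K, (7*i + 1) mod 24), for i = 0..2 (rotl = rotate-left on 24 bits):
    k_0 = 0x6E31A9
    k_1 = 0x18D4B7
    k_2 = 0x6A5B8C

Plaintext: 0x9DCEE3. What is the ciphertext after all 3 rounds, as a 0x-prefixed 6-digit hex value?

s_0 = plaintext = 0x9DCEE3
s_1 = Round(s_0, k_0) = 0xEE3058
s_2 = Round(s_1, k_1) = 0x0586EA
s_3 = Round(s_2, k_2) = 0x6EA10D

0x6EA10D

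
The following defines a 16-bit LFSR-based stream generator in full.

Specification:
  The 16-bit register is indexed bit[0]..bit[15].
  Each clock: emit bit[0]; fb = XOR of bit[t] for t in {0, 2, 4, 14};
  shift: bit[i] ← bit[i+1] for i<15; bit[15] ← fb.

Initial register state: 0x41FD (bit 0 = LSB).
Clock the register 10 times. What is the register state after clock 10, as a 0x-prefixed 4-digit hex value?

0x4B10

reg_0 = 0x41FD
clock 1: out=1, reg = 0x20FE
clock 2: out=0, reg = 0x107F
clock 3: out=1, reg = 0x883F
clock 4: out=1, reg = 0xC41F
clock 5: out=1, reg = 0x620F
clock 6: out=1, reg = 0xB107
clock 7: out=1, reg = 0x5883
clock 8: out=1, reg = 0x2C41
clock 9: out=1, reg = 0x9620
clock 10: out=0, reg = 0x4B10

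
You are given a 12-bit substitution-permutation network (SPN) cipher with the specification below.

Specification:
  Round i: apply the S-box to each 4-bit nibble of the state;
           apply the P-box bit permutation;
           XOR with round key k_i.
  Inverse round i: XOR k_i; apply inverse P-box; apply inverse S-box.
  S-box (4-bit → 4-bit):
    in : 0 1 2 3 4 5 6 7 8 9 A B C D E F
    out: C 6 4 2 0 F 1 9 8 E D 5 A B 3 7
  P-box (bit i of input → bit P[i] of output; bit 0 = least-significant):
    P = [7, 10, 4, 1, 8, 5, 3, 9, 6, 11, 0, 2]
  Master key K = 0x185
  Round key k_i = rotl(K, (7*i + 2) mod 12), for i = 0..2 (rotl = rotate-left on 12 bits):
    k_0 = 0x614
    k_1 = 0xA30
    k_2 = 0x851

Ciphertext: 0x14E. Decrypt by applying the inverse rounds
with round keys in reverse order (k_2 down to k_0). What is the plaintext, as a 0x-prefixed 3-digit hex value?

0x6C8

s_0 = ciphertext = 0x14E
s_1 = InvRound(s_0, k_2) = 0x9B0
s_2 = InvRound(s_1, k_1) = 0x476
s_3 = InvRound(s_2, k_0) = 0x6C8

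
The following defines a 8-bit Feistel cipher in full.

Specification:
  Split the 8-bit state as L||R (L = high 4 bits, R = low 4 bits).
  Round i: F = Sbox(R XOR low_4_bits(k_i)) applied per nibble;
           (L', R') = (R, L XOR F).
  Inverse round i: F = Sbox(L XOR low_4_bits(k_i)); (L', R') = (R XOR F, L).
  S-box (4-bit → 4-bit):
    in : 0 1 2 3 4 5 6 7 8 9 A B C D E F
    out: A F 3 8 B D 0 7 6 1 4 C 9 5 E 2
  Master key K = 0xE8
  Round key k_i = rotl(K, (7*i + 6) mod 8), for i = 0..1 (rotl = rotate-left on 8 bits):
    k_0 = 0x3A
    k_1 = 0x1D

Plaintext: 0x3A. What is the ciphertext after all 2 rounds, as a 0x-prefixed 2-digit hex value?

s_0 = plaintext = 0x3A
s_1 = Round(s_0, k_0) = 0xA9
s_2 = Round(s_1, k_1) = 0x91

0x91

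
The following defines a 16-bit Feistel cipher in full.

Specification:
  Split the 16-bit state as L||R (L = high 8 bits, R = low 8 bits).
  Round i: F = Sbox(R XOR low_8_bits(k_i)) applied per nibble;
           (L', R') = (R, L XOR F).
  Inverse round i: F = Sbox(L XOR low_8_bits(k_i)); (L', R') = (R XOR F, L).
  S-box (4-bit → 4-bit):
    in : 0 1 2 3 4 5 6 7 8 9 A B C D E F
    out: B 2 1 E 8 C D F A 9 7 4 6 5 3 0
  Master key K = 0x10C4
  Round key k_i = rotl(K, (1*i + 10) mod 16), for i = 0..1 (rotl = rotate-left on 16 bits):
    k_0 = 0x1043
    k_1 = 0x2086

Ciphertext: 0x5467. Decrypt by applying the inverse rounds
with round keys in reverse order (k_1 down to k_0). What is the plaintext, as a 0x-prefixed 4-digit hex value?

0xA836

s_0 = ciphertext = 0x5467
s_1 = InvRound(s_0, k_1) = 0x3654
s_2 = InvRound(s_1, k_0) = 0xA836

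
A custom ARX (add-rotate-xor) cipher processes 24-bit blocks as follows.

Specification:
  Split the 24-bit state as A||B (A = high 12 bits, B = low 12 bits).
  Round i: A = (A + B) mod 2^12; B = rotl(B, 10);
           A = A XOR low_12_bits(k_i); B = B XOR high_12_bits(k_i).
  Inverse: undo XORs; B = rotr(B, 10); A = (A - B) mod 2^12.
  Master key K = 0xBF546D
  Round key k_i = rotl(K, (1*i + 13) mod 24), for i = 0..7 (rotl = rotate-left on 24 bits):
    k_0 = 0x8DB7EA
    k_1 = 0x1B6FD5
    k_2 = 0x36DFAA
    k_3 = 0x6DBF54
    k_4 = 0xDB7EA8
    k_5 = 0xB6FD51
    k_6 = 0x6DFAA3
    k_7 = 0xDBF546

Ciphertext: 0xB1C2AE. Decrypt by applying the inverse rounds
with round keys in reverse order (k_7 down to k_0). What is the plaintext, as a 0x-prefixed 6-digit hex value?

0x3D564F

s_0 = ciphertext = 0xB1C2AE
s_1 = InvRound(s_0, k_7) = 0x213C47
s_2 = InvRound(s_1, k_6) = 0xE4EA62
s_3 = InvRound(s_2, k_5) = 0xEEB434
s_4 = InvRound(s_3, k_4) = 0xA3560E
s_5 = InvRound(s_4, k_3) = 0x20D354
s_6 = InvRound(s_5, k_2) = 0xCC30E4
s_7 = InvRound(s_6, k_1) = 0xDCE548
s_8 = InvRound(s_7, k_0) = 0x3D564F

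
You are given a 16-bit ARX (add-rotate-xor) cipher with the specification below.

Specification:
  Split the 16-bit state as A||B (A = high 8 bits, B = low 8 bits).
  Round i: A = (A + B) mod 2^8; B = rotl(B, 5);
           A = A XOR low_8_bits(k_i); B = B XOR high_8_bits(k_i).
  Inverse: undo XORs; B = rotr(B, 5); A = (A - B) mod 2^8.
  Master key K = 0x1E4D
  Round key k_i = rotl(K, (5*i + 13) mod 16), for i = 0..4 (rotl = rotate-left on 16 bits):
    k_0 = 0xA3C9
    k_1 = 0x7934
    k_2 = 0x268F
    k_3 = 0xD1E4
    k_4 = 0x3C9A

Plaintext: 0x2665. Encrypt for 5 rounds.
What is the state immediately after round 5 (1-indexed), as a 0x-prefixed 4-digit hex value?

0x20D2

s_0 = plaintext = 0x2665
s_1 = Round(s_0, k_0) = 0x420F
s_2 = Round(s_1, k_1) = 0x6598
s_3 = Round(s_2, k_2) = 0x7235
s_4 = Round(s_3, k_3) = 0x4377
s_5 = Round(s_4, k_4) = 0x20D2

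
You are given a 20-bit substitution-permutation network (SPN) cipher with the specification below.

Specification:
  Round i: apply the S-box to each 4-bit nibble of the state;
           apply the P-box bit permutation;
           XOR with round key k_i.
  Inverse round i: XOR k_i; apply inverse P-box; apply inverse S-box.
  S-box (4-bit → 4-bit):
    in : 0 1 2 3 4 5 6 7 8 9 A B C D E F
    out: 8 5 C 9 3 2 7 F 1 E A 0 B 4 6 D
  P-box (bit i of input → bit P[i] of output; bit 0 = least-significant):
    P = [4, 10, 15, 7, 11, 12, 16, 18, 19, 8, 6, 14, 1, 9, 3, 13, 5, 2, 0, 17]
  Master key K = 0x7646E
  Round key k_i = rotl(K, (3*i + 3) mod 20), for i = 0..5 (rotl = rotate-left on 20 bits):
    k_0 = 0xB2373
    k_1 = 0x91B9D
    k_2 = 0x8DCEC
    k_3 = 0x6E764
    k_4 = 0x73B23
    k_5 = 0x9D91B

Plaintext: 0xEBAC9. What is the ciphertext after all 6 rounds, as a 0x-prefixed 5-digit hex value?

s_0 = plaintext = 0xEBAC9
s_1 = Round(s_0, k_0) = 0xFFEF6
s_2 = Round(s_1, k_1) = 0xEB6E6
s_3 = Round(s_2, k_2) = 0x149B9
s_4 = Round(s_3, k_3) = 0x62087
s_5 = Round(s_4, k_4) = 0x7D79E
s_6 = Round(s_5, k_5) = 0x60C76

0x60C76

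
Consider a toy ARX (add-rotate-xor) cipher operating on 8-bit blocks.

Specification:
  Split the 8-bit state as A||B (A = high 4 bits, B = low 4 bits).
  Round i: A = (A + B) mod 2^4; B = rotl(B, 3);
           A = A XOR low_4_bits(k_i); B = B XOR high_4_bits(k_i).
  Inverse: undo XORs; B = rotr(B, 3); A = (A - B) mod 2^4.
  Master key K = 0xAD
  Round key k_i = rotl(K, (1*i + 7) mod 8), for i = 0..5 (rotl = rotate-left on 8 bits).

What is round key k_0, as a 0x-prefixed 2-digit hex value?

0xD6

K = 0xAD
k_0 = rotl(K, (1*0+7) mod 8) = rotl(K, 7) = 0xD6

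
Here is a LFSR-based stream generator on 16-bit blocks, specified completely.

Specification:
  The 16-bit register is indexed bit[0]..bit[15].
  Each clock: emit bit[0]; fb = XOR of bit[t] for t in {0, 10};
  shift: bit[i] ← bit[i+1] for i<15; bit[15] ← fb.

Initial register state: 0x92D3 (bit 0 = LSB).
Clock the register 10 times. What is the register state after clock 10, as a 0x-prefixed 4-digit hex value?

0xCDE4

reg_0 = 0x92D3
clock 1: out=1, reg = 0xC969
clock 2: out=1, reg = 0xE4B4
clock 3: out=0, reg = 0xF25A
clock 4: out=0, reg = 0x792D
clock 5: out=1, reg = 0xBC96
clock 6: out=0, reg = 0xDE4B
clock 7: out=1, reg = 0x6F25
clock 8: out=1, reg = 0x3792
clock 9: out=0, reg = 0x9BC9
clock 10: out=1, reg = 0xCDE4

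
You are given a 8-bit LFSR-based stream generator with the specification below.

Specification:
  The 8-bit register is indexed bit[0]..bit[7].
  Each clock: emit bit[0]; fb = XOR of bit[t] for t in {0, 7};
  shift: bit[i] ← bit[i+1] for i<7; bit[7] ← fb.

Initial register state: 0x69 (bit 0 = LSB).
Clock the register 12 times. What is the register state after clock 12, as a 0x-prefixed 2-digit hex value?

0xD2

reg_0 = 0x69
clock 1: out=1, reg = 0xB4
clock 2: out=0, reg = 0xDA
clock 3: out=0, reg = 0xED
clock 4: out=1, reg = 0x76
clock 5: out=0, reg = 0x3B
clock 6: out=1, reg = 0x9D
clock 7: out=1, reg = 0x4E
clock 8: out=0, reg = 0x27
clock 9: out=1, reg = 0x93
clock 10: out=1, reg = 0x49
clock 11: out=1, reg = 0xA4
clock 12: out=0, reg = 0xD2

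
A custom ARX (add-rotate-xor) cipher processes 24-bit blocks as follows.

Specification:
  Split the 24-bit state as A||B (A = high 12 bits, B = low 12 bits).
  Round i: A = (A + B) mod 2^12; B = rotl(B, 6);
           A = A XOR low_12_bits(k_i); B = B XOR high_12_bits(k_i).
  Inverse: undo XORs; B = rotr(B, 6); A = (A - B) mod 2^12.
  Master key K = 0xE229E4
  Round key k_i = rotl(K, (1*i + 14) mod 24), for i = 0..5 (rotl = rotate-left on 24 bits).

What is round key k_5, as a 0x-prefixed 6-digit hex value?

0x27114F

K = 0xE229E4
k_0 = rotl(K, (1*0+14) mod 24) = rotl(K, 14) = 0x79388A
k_1 = rotl(K, (1*1+14) mod 24) = rotl(K, 15) = 0xF27114
k_2 = rotl(K, (1*2+14) mod 24) = rotl(K, 16) = 0xE4E229
k_3 = rotl(K, (1*3+14) mod 24) = rotl(K, 17) = 0xC9C453
k_4 = rotl(K, (1*4+14) mod 24) = rotl(K, 18) = 0x9388A7
k_5 = rotl(K, (1*5+14) mod 24) = rotl(K, 19) = 0x27114F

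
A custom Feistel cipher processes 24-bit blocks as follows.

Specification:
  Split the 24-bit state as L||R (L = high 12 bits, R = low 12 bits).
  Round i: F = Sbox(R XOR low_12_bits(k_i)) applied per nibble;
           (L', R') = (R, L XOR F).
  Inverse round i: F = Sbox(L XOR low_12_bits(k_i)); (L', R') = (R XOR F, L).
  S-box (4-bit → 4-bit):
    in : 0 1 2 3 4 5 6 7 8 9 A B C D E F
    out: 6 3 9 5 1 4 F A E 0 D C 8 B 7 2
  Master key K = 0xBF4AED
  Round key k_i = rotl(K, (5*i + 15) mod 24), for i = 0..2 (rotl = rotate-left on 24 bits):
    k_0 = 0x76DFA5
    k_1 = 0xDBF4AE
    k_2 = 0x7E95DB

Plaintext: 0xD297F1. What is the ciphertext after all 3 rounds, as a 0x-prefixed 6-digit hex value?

s_0 = plaintext = 0xD297F1
s_1 = Round(s_0, k_0) = 0x7F1368
s_2 = Round(s_1, k_1) = 0x368D7E
s_3 = Round(s_2, k_2) = 0xD7EDBC

0xD7EDBC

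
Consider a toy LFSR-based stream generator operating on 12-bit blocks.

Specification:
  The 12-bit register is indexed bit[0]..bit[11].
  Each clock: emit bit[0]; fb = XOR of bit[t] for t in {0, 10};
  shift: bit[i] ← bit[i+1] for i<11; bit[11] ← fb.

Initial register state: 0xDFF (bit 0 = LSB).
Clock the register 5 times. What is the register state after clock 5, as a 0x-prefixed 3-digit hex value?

0x66F

reg_0 = 0xDFF
clock 1: out=1, reg = 0x6FF
clock 2: out=1, reg = 0x37F
clock 3: out=1, reg = 0x9BF
clock 4: out=1, reg = 0xCDF
clock 5: out=1, reg = 0x66F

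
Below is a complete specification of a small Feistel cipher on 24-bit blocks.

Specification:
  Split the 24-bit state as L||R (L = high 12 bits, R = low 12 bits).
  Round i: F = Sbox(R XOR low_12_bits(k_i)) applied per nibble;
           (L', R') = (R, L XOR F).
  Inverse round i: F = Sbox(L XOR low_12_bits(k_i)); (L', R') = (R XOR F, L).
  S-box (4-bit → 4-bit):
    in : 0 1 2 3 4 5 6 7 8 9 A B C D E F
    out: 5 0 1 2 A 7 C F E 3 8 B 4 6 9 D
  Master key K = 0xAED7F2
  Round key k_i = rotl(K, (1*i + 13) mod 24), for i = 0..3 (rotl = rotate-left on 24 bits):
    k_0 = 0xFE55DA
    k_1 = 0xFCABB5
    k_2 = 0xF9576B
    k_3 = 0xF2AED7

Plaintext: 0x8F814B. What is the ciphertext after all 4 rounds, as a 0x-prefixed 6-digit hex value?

0x5A494F

s_0 = plaintext = 0x8F814B
s_1 = Round(s_0, k_0) = 0x14B2C8
s_2 = Round(s_1, k_1) = 0x2C82BD
s_3 = Round(s_2, k_2) = 0x2BD5A4
s_4 = Round(s_3, k_3) = 0x5A494F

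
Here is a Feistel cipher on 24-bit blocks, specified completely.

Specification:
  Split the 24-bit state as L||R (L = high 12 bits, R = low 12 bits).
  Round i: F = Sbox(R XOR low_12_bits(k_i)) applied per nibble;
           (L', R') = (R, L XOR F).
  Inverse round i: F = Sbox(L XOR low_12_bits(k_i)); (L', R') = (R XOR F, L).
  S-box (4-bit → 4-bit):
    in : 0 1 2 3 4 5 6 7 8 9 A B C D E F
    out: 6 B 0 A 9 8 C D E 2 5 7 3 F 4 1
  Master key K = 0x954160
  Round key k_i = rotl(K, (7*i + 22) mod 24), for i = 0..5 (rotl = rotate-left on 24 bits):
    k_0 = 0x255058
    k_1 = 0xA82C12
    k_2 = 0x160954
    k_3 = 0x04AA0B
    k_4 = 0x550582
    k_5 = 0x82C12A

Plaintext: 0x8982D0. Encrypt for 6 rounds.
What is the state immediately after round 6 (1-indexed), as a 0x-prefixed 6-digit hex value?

0xC1E4F0

s_0 = plaintext = 0x8982D0
s_1 = Round(s_0, k_0) = 0x2D0876
s_2 = Round(s_1, k_1) = 0x876B19
s_3 = Round(s_2, k_2) = 0xB198E9
s_4 = Round(s_3, k_3) = 0x8E9B59
s_5 = Round(s_4, k_4) = 0xB59C1E
s_6 = Round(s_5, k_5) = 0xC1E4F0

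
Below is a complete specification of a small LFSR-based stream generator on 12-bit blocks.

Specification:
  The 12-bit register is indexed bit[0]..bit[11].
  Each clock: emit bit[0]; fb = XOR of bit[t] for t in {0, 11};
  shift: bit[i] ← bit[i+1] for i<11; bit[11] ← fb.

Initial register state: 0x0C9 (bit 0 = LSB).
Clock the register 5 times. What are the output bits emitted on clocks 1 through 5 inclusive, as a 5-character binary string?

reg_0 = 0x0C9
clock 1: out=1, reg = 0x864
clock 2: out=0, reg = 0xC32
clock 3: out=0, reg = 0xE19
clock 4: out=1, reg = 0x70C
clock 5: out=0, reg = 0x386

10010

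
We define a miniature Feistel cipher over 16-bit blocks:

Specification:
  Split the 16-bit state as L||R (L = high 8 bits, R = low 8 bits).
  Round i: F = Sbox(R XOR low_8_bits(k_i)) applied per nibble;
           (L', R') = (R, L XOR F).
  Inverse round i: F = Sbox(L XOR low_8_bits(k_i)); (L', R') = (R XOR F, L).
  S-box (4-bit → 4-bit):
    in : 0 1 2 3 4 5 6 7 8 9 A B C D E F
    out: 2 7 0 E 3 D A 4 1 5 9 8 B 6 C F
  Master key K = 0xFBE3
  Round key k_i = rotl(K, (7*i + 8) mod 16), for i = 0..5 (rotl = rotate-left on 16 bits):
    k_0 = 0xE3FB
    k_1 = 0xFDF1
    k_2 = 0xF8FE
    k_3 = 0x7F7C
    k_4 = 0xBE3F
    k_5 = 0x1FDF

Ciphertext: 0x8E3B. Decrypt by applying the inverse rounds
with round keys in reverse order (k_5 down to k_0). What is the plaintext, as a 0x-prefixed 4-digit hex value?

s_0 = ciphertext = 0x8E3B
s_1 = InvRound(s_0, k_5) = 0xEC8E
s_2 = InvRound(s_1, k_4) = 0xE0EC
s_3 = InvRound(s_2, k_3) = 0xB7E0
s_4 = InvRound(s_3, k_2) = 0xD5B7
s_5 = InvRound(s_4, k_1) = 0xB4D5
s_6 = InvRound(s_5, k_0) = 0xEAB4

0xEAB4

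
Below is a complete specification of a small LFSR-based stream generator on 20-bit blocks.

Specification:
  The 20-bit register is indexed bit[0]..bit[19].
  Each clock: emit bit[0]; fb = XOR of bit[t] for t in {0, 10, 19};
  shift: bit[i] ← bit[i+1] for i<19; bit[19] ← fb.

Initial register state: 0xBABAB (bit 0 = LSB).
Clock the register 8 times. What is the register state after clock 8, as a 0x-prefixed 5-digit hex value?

reg_0 = 0xBABAB
clock 1: out=1, reg = 0x5D5D5
clock 2: out=1, reg = 0x2EAEA
clock 3: out=0, reg = 0x17575
clock 4: out=1, reg = 0x0BABA
clock 5: out=0, reg = 0x05D5D
clock 6: out=1, reg = 0x02EAE
clock 7: out=0, reg = 0x81757
clock 8: out=1, reg = 0xC0BAB

0xC0BAB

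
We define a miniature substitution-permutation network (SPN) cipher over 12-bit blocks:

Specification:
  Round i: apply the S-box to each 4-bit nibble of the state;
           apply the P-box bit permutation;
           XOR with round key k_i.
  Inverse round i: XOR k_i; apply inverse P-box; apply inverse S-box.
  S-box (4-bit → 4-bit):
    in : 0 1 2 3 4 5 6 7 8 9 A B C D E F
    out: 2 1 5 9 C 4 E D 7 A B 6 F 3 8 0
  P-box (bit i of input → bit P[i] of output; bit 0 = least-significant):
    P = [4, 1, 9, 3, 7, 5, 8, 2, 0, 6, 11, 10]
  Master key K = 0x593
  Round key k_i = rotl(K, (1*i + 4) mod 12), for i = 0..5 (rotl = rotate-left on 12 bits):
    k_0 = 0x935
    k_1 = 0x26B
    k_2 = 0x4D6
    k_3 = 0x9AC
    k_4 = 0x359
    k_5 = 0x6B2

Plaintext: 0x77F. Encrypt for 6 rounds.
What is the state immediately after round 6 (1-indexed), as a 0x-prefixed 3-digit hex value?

s_0 = plaintext = 0x77F
s_1 = Round(s_0, k_0) = 0x4B0
s_2 = Round(s_1, k_1) = 0xF49
s_3 = Round(s_2, k_2) = 0x5D8
s_4 = Round(s_3, k_3) = 0x31E
s_5 = Round(s_4, k_4) = 0x7D0
s_6 = Round(s_5, k_5) = 0xA11

0xA11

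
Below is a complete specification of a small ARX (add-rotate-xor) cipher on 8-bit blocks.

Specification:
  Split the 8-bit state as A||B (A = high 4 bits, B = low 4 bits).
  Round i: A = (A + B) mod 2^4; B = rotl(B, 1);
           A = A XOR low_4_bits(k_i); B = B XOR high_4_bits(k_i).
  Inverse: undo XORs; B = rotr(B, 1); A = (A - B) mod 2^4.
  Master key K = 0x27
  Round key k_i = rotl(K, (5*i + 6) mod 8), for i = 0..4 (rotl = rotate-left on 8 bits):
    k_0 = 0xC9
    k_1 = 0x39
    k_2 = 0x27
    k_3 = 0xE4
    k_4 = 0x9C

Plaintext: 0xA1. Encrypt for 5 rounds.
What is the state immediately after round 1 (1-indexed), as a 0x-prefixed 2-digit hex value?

0x2E

s_0 = plaintext = 0xA1
s_1 = Round(s_0, k_0) = 0x2E
s_2 = Round(s_1, k_1) = 0x9E
s_3 = Round(s_2, k_2) = 0x0F
s_4 = Round(s_3, k_3) = 0xB1
s_5 = Round(s_4, k_4) = 0x0B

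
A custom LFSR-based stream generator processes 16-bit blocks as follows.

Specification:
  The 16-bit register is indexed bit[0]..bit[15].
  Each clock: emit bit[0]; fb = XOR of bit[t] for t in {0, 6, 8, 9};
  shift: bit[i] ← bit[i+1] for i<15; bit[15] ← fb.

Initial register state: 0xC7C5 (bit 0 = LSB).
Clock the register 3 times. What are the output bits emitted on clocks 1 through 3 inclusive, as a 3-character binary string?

reg_0 = 0xC7C5
clock 1: out=1, reg = 0x63E2
clock 2: out=0, reg = 0xB1F1
clock 3: out=1, reg = 0xD8F8

101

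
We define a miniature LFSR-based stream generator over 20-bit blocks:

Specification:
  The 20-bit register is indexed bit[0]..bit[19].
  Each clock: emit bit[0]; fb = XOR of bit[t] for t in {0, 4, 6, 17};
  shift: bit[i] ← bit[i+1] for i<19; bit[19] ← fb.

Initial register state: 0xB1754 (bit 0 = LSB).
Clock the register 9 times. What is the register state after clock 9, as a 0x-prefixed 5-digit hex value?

reg_0 = 0xB1754
clock 1: out=0, reg = 0xD8BAA
clock 2: out=0, reg = 0x6C5D5
clock 3: out=1, reg = 0x362EA
clock 4: out=0, reg = 0x1B175
clock 5: out=1, reg = 0x8D8BA
clock 6: out=0, reg = 0xC6C5D
clock 7: out=1, reg = 0xE362E
clock 8: out=0, reg = 0xF1B17
clock 9: out=1, reg = 0xF8D8B

0xF8D8B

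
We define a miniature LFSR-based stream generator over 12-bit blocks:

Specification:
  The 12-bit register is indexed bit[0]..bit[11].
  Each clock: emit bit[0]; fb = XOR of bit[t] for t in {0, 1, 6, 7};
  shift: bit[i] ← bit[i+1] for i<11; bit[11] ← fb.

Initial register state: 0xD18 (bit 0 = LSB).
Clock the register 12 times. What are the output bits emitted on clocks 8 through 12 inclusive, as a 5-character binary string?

01011

reg_0 = 0xD18
clock 1: out=0, reg = 0x68C
clock 2: out=0, reg = 0xB46
clock 3: out=0, reg = 0x5A3
clock 4: out=1, reg = 0xAD1
clock 5: out=1, reg = 0xD68
clock 6: out=0, reg = 0xEB4
clock 7: out=0, reg = 0xF5A
clock 8: out=0, reg = 0x7AD
clock 9: out=1, reg = 0x3D6
clock 10: out=0, reg = 0x9EB
clock 11: out=1, reg = 0x4F5
clock 12: out=1, reg = 0xA7A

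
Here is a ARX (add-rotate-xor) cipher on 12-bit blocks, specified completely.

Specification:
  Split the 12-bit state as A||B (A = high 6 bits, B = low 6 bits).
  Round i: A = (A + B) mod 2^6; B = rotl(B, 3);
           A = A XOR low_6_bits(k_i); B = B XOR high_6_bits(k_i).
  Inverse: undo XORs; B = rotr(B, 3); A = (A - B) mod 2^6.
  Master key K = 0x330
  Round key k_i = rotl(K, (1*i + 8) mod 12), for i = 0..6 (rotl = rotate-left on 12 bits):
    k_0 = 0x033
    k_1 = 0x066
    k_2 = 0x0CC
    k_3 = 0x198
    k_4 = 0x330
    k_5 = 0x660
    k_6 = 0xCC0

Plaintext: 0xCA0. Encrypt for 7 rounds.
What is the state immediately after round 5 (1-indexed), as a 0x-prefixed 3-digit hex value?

0x7B3

s_0 = plaintext = 0xCA0
s_1 = Round(s_0, k_0) = 0x844
s_2 = Round(s_1, k_1) = 0x0E1
s_3 = Round(s_2, k_2) = 0xA0F
s_4 = Round(s_3, k_3) = 0xBFF
s_5 = Round(s_4, k_4) = 0x7B3
s_6 = Round(s_5, k_5) = 0xC47
s_7 = Round(s_6, k_6) = 0xE0B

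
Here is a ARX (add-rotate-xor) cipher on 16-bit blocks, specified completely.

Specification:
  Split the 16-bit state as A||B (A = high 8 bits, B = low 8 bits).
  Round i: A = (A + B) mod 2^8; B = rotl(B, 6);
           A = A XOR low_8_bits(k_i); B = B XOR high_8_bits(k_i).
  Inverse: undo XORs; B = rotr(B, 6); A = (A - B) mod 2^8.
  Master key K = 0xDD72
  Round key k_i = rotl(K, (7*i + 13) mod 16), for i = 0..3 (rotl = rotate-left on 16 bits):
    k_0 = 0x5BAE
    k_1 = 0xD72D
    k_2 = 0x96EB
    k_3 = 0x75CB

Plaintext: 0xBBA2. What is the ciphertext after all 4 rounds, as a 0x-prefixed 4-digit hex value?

0xB262

s_0 = plaintext = 0xBBA2
s_1 = Round(s_0, k_0) = 0xF3F3
s_2 = Round(s_1, k_1) = 0xCB2B
s_3 = Round(s_2, k_2) = 0x1D5C
s_4 = Round(s_3, k_3) = 0xB262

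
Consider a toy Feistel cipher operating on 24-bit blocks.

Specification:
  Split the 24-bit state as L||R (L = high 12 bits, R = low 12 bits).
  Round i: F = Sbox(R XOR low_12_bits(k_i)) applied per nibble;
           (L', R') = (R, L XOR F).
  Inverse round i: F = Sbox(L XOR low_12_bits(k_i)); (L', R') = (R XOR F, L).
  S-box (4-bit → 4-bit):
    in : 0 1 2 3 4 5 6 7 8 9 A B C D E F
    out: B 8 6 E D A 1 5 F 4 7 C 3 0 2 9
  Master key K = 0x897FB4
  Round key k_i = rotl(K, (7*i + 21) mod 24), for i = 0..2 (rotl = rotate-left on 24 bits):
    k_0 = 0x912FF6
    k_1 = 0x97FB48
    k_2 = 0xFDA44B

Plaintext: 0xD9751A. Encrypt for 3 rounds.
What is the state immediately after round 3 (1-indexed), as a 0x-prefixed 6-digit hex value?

s_0 = plaintext = 0xD9751A
s_1 = Round(s_0, k_0) = 0x51AAB4
s_2 = Round(s_1, k_1) = 0xAB4D89
s_3 = Round(s_2, k_2) = 0xD89E82

0xD89E82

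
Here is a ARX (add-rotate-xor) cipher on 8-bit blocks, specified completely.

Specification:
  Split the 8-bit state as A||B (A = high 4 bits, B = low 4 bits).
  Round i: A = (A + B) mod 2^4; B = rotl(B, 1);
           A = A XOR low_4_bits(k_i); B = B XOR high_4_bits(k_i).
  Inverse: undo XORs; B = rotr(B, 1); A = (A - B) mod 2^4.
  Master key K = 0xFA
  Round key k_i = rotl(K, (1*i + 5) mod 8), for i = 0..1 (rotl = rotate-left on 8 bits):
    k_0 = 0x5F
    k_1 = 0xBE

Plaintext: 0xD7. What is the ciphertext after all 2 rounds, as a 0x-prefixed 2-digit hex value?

0x8C

s_0 = plaintext = 0xD7
s_1 = Round(s_0, k_0) = 0xBB
s_2 = Round(s_1, k_1) = 0x8C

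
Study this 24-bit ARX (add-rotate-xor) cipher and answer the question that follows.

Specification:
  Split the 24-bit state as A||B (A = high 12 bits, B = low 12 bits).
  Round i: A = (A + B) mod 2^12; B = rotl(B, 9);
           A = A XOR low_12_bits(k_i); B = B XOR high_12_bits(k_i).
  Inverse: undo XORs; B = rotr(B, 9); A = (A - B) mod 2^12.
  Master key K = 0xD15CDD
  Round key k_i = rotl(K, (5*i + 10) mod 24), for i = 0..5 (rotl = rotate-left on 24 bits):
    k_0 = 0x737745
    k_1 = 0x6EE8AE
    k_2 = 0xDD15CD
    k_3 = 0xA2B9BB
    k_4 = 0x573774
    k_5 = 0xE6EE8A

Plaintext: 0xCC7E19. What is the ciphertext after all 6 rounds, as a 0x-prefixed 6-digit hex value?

s_0 = plaintext = 0xCC7E19
s_1 = Round(s_0, k_0) = 0xDA54F4
s_2 = Round(s_1, k_1) = 0xA37E70
s_3 = Round(s_2, k_2) = 0xD6AC1F
s_4 = Round(s_3, k_3) = 0x0325A8
s_5 = Round(s_4, k_4) = 0x2AE5C6
s_6 = Round(s_5, k_5) = 0x6FE2D6

0x6FE2D6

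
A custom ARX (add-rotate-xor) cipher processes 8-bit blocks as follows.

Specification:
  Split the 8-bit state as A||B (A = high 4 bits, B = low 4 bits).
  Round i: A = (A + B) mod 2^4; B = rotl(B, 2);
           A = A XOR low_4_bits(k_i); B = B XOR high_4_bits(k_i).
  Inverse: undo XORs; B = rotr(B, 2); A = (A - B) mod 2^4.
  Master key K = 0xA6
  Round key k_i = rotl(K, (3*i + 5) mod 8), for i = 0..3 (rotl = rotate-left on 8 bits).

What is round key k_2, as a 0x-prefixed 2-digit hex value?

K = 0xA6
k_0 = rotl(K, (3*0+5) mod 8) = rotl(K, 5) = 0xD4
k_1 = rotl(K, (3*1+5) mod 8) = rotl(K, 0) = 0xA6
k_2 = rotl(K, (3*2+5) mod 8) = rotl(K, 3) = 0x35

0x35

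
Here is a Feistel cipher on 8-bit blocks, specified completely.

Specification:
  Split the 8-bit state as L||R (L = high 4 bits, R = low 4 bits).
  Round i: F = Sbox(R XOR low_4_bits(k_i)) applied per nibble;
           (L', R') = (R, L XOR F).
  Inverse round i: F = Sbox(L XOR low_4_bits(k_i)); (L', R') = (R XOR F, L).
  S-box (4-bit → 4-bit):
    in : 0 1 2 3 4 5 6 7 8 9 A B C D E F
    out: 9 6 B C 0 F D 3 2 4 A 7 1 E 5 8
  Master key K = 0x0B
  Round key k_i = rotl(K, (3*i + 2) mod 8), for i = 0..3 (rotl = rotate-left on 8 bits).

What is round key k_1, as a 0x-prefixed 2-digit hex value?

K = 0x0B
k_0 = rotl(K, (3*0+2) mod 8) = rotl(K, 2) = 0x2C
k_1 = rotl(K, (3*1+2) mod 8) = rotl(K, 5) = 0x61

0x61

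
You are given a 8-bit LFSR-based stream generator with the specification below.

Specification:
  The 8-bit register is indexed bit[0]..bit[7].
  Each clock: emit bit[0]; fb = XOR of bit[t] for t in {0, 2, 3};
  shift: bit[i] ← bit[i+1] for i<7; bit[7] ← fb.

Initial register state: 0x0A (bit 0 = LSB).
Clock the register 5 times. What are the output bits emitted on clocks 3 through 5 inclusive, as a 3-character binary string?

reg_0 = 0x0A
clock 1: out=0, reg = 0x85
clock 2: out=1, reg = 0x42
clock 3: out=0, reg = 0x21
clock 4: out=1, reg = 0x90
clock 5: out=0, reg = 0x48

010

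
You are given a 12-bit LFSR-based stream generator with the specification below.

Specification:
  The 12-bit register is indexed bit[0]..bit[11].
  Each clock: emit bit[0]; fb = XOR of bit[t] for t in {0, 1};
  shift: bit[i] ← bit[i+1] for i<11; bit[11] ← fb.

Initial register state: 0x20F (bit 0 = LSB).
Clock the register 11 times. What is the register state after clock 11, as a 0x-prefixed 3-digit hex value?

0x610

reg_0 = 0x20F
clock 1: out=1, reg = 0x107
clock 2: out=1, reg = 0x083
clock 3: out=1, reg = 0x041
clock 4: out=1, reg = 0x820
clock 5: out=0, reg = 0x410
clock 6: out=0, reg = 0x208
clock 7: out=0, reg = 0x104
clock 8: out=0, reg = 0x082
clock 9: out=0, reg = 0x841
clock 10: out=1, reg = 0xC20
clock 11: out=0, reg = 0x610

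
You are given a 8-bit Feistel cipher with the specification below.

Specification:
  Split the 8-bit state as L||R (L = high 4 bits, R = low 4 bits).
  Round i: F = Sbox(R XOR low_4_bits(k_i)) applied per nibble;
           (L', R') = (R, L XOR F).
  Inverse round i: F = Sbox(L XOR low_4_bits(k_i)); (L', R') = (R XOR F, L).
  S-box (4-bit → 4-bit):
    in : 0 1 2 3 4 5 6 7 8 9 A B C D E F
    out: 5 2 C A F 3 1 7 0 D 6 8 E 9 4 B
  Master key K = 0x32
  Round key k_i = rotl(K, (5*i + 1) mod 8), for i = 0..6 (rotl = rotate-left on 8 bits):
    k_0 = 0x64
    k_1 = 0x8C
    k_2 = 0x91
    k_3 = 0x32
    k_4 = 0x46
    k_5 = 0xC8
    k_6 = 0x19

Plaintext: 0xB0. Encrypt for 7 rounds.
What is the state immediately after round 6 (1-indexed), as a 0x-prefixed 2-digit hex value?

s_0 = plaintext = 0xB0
s_1 = Round(s_0, k_0) = 0x04
s_2 = Round(s_1, k_1) = 0x40
s_3 = Round(s_2, k_2) = 0x06
s_4 = Round(s_3, k_3) = 0x6F
s_5 = Round(s_4, k_4) = 0xFB
s_6 = Round(s_5, k_5) = 0xB5
s_7 = Round(s_6, k_6) = 0x55

0xB5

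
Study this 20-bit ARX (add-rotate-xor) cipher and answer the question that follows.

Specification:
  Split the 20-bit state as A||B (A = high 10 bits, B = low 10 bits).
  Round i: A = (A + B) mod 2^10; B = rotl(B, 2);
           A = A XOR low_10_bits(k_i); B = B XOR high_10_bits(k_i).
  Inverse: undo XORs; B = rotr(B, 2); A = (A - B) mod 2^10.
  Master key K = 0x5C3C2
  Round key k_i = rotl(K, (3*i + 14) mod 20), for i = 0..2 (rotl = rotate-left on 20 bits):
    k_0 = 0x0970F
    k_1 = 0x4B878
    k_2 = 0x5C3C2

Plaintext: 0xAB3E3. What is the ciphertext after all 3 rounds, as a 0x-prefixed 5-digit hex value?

s_0 = plaintext = 0xAB3E3
s_1 = Round(s_0, k_0) = 0x603AA
s_2 = Round(s_1, k_1) = 0x54B85
s_3 = Round(s_2, k_2) = 0xC5767

0xC5767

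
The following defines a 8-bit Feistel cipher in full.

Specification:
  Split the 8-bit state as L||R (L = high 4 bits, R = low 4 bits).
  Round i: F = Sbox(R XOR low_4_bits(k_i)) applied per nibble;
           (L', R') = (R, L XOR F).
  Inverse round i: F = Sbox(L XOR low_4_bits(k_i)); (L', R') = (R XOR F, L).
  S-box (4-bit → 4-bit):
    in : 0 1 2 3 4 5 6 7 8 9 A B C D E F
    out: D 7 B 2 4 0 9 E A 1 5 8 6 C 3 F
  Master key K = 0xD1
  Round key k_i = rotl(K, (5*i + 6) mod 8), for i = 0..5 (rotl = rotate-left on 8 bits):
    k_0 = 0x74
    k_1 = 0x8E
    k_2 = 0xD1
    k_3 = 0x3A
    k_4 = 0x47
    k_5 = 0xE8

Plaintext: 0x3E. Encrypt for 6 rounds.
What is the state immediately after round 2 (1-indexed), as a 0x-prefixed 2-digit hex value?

s_0 = plaintext = 0x3E
s_1 = Round(s_0, k_0) = 0xE6
s_2 = Round(s_1, k_1) = 0x64
s_3 = Round(s_2, k_2) = 0x46
s_4 = Round(s_3, k_3) = 0x62
s_5 = Round(s_4, k_4) = 0x26
s_6 = Round(s_5, k_5) = 0x61

0x64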